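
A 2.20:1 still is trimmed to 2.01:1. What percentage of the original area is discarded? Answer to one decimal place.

8.6%

The height stays; only width is cut (since 2.01:1 is narrower than 2.20:1).
(2.010)/(2.200) ≈ 0.914 of the area survives, leaving 8.64% discarded.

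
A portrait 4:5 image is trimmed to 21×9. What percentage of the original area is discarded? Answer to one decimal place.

65.7%

Going from portrait 4:5 to 21×9 means cutting height while keeping width.
Fraction kept = (0.800)/(2.333) ≈ 34.29%, so 65.71% is lost.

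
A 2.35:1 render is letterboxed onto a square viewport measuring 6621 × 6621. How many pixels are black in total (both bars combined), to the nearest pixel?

2.35:1 is wider than square, so it spans the full width.
The render is 6621 / 2.350 ≈ 2817.4468 px tall.
Black = 6621 − 2817.4468 = 3803.5532 px.
Across the 6621-px span: 3803.5532 × 6621 ≈ 25183326 px.

25183326 pixels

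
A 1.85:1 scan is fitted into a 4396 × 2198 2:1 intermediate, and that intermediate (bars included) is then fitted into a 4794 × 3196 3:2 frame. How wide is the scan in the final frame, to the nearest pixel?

1.85:1 in 4396×2198: fills the height, so the scan is 4066.30 × 2198.00.
The 2:1 canvas is width-limited in 4794×3196, giving 4794.00 × 2397.00; scale factor 1.0905.
So the scan's width is 4066.30 × 1.0905 ≈ 4434.45.

4434 px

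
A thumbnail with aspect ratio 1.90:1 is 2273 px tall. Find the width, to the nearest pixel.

2273 × 1.900 = 4318.70.

4319 px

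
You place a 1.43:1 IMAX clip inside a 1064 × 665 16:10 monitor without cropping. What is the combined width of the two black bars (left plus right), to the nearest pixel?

113 px

1.43:1 IMAX is narrower than 16:10, so it spans the full height.
Content width = 665 × 1.430 ≈ 950.95 px.
1064 − 950.95 = 113.05 px of bars.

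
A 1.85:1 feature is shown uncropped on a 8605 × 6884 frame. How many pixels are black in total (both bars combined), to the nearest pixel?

19211942 pixels

Since 1.850 > 1.250, the feature is width-limited.
That makes the image 4651.3514 px tall (8605 / 1.850).
Black = 6884 − 4651.3514 = 2232.6486 px.
Across the 8605-px span: 2232.6486 × 8605 ≈ 19211942 px.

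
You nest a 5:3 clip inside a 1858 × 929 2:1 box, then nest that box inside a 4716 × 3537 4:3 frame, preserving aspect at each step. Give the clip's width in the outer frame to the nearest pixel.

3930 px

5:3 in 1858×929: fills the height, so the clip is 1548.33 × 929.00.
2:1 in 4716×3537: fills the width, so the intermediate becomes 4716.00 × 2358.00 — a scale of ×2.5382.
So the clip's width is 1548.33 × 2.5382 ≈ 3930.00.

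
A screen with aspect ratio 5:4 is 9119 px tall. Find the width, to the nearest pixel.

At 5:4, 9119·5/4 ≈ 11398.75.

11399 px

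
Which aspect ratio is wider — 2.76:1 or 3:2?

2.76:1

2.76 and 3:2 = 1.5; 2.76 > 1.5.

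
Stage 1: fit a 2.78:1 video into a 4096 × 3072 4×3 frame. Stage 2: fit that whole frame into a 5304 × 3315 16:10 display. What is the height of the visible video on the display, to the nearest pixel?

First fit — 2.78:1 into 4096×3072 spans the width: 4096.00 × 1473.38.
4×3 in 5304×3315: fills the height, so the intermediate becomes 4420.00 × 3315.00 — a scale of ×1.0791.
Applying the same ×1.0791: 1473.38 → 1589.93.

1590 px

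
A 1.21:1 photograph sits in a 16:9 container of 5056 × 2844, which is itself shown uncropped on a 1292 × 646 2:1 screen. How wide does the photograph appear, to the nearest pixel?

782 px

1.21:1 in 5056×2844: fills the height, so the photograph is 3441.24 × 2844.00.
16:9 in 1292×646: fills the height, so the intermediate becomes 1148.44 × 646.00 — a scale of ×0.2271.
Applying the same ×0.2271: 3441.24 → 781.66.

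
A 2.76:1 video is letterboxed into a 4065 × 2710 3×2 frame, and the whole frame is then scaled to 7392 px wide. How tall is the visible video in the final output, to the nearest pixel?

At 4065×2710 the video is width-limited, so height = 4065 / 2.760 ≈ 1472.83 px.
Resizing to 7392 px wide multiplies everything by 1.8185: 1472.83 → 2678.26 px.

2678 px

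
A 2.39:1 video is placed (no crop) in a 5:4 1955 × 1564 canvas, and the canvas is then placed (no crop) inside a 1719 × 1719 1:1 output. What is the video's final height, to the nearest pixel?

719 px

2.39:1 in 1955×1564: fills the width, so the video is 1955.00 × 817.99.
5:4 in 1719×1719: fills the width, so the intermediate becomes 1719.00 × 1375.20 — a scale of ×0.8793.
So the video's height is 817.99 × 0.8793 ≈ 719.25.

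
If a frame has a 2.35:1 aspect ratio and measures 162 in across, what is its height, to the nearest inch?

69 in

Height = 162 / 2.350 = 68.94.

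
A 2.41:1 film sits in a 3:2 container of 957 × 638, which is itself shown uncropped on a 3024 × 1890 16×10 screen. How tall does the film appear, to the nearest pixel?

2.41:1 in 957×638: fills the width, so the film is 957.00 × 397.10.
The 3:2 canvas is height-limited in 3024×1890, giving 2835.00 × 1890.00; scale factor 2.9624.
So the film's height is 397.10 × 2.9624 ≈ 1176.35.

1176 px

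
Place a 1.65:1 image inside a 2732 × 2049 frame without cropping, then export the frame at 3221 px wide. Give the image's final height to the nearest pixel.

In the 2732×2049 frame the image fills the width: height = 2732 / 1.650 ≈ 1655.76 px.
Scaling 2732 → 3221 is ×1.1790, so the height becomes 1655.76 × 1.1790 ≈ 1952.12 px.

1952 px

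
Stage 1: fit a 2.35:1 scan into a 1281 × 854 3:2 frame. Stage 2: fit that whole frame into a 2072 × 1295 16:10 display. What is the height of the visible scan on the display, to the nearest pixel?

827 px

First fit — 2.35:1 into 1281×854 spans the width: 1281.00 × 545.11.
The 3:2 canvas is height-limited in 2072×1295, giving 1942.50 × 1295.00; scale factor 1.5164.
So the scan's height is 545.11 × 1.5164 ≈ 826.60.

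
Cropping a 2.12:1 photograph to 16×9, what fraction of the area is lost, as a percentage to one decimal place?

16.1%

The height stays; only width is cut (since 16×9 is narrower than 2.12:1).
Fraction kept = (1.778)/(2.120) ≈ 83.86%, so 16.14% is lost.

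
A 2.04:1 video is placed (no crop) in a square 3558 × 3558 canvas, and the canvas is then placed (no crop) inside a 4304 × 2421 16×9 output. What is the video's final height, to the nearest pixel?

1187 px

First fit — 2.04:1 into 3558×3558 spans the width: 3558.00 × 1744.12.
square in 4304×2421: fills the height, so the intermediate becomes 2421.00 × 2421.00 — a scale of ×0.6804.
The video scales with it: height 1744.12 × 0.6804 ≈ 1186.76.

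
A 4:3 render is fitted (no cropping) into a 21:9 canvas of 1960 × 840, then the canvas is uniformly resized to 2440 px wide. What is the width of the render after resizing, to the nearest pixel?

Fitted into 1960×840, the render spans the height; its width is 840 × 4/3 ≈ 1120.00 px.
Scaling 1960 → 2440 is ×1.2449, so the width becomes 1120.00 × 1.2449 ≈ 1394.29 px.

1394 px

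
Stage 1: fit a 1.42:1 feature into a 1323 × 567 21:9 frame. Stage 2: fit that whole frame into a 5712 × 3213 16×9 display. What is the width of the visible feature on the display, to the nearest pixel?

1.42:1 in 1323×567: fills the height, so the feature is 805.14 × 567.00.
Second fit — the 21:9 canvas into 5712×3213 spans the width: 5712.00 × 2448.00 (×4.3175 from 1323×567).
The feature scales with it: width 805.14 × 4.3175 ≈ 3476.16.

3476 px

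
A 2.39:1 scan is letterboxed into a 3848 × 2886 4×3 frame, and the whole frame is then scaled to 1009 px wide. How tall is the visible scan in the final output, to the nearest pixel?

Fitted into 3848×2886, the scan spans the width; its height is 3848 / 2.390 ≈ 1610.04 px.
Resizing to 1009 px wide multiplies everything by 0.2622: 1610.04 → 422.18 px.

422 px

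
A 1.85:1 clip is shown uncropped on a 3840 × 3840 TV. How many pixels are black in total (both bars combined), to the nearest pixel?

6775005 pixels

1.85:1 (1.850) > 1:1 (1.000), so the clip fills the width.
That makes the image 2075.6757 px tall (3840 / 1.850).
Black = 3840 − 2075.6757 = 1764.3243 px.
Across the 3840-px span: 1764.3243 × 3840 ≈ 6775005 px.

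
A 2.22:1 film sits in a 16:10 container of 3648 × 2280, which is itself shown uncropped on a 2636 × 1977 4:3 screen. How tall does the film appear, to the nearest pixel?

First fit — 2.22:1 into 3648×2280 spans the width: 3648.00 × 1643.24.
16:10 in 2636×1977: fills the width, so the intermediate becomes 2636.00 × 1647.50 — a scale of ×0.7226.
Applying the same ×0.7226: 1643.24 → 1187.39.

1187 px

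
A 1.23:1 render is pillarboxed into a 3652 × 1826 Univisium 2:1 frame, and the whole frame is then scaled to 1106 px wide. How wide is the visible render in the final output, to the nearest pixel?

At 3652×1826 the render is height-limited, so width = 1826 × 1.230 ≈ 2245.98 px.
The frame scales by 1106/3652 = 0.3028; 2245.98 × 0.3028 ≈ 680.19 px.

680 px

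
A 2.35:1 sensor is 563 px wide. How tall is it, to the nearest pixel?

240 px

Height = 563 / 2.350 = 239.57.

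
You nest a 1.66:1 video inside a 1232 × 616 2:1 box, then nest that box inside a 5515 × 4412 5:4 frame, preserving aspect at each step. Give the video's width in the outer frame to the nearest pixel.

4577 px

Inside the 1232×616 canvas the video is height-limited at 1022.56 × 616.00.
2:1 in 5515×4412: fills the width, so the intermediate becomes 5515.00 × 2757.50 — a scale of ×4.4765.
The video scales with it: width 1022.56 × 4.4765 ≈ 4577.45.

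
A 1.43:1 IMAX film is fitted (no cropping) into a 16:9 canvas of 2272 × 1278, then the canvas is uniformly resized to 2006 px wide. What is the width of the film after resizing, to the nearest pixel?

Fitted into 2272×1278, the film spans the height; its width is 1278 × 1.430 ≈ 1827.54 px.
Scaling 2272 → 2006 is ×0.8829, so the width becomes 1827.54 × 0.8829 ≈ 1613.58 px.

1614 px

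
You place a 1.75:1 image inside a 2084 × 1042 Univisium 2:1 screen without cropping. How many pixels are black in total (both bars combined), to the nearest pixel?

1.75:1 (1.750) < Univisium 2:1 (2.000), so the image fills the height.
Content width = 1042 × 1.750 ≈ 1823.5000 px.
Leftover width: 2084 − 1823.5000 = 260.5000 px.
That's 260.5000 × 1042 ≈ 271441 black pixels.

271441 pixels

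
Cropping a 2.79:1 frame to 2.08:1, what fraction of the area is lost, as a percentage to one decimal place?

25.4%

Going from 2.79:1 to 2.08:1 means cutting width while keeping height.
Area ratio = (2.080)/(2.790) = 74.55%; the remaining 25.45% is cropped out.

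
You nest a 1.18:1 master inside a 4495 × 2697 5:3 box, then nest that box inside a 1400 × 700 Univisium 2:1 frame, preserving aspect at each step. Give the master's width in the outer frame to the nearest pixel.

Inside the 4495×2697 canvas the master is height-limited at 3182.46 × 2697.00.
5:3 in 1400×700: fills the height, so the intermediate becomes 1166.67 × 700.00 — a scale of ×0.2595.
The master scales with it: width 3182.46 × 0.2595 ≈ 826.00.

826 px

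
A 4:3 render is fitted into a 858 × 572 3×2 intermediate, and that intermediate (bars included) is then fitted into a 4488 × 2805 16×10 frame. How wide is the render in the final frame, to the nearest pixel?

4:3 in 858×572: fills the height, so the render is 762.67 × 572.00.
Second fit — the 3×2 canvas into 4488×2805 spans the height: 4207.50 × 2805.00 (×4.9038 from 858×572).
Applying the same ×4.9038: 762.67 → 3740.00.

3740 px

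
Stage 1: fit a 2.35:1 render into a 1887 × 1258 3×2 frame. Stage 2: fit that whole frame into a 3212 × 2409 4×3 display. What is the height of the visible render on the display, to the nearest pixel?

Inside the 1887×1258 canvas the render is width-limited at 1887.00 × 802.98.
3×2 in 3212×2409: fills the width, so the intermediate becomes 3212.00 × 2141.33 — a scale of ×1.7022.
So the render's height is 802.98 × 1.7022 ≈ 1366.81.

1367 px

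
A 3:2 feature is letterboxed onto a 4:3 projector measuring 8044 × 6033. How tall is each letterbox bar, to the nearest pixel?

335 px

3:2 (1.500) > 4:3 (1.333), so the feature fills the width.
Content height = 8044 × 2/3 ≈ 5362.67 px.
6033 − 5362.67 = 670.33 px of bars (335.17 each).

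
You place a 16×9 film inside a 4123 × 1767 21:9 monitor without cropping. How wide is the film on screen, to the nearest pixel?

Since 1.778 < 2.333, the film is height-limited.
Content width = 1767 × 16/9 ≈ 3141.33 px.

3141 px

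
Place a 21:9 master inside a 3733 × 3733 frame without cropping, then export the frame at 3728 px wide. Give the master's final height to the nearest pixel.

In the 3733×3733 frame the master fills the width: height = 3733 × 9/21 ≈ 1599.86 px.
The frame scales by 3728/3733 = 0.9987; 1599.86 × 0.9987 ≈ 1597.71 px.

1598 px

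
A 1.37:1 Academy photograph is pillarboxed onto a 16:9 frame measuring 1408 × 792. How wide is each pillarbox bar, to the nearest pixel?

161 px

Since 1.370 < 1.778, the photograph is height-limited.
Content width = 792 × 1.370 ≈ 1085.04 px.
Black = 1408 − 1085.04 = 322.96 px, or 161.48 per bar.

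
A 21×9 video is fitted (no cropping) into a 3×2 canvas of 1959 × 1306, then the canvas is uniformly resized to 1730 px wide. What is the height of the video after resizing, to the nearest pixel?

741 px

Fitted into 1959×1306, the video spans the width; its height is 1959 × 9/21 ≈ 839.57 px.
Resizing to 1730 px wide multiplies everything by 0.8831: 839.57 → 741.43 px.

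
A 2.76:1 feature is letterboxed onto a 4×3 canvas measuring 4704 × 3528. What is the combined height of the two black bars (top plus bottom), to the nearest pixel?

1824 px

2.76:1 (2.760) > 4×3 (1.333), so the feature fills the width.
Content height = 4704 / 2.760 ≈ 1704.35 px.
Leftover height: 3528 − 1704.35 = 1823.65 px.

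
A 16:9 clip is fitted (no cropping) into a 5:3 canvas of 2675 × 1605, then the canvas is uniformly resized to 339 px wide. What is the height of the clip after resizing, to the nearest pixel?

191 px

In the 2675×1605 frame the clip fills the width: height = 2675 × 9/16 ≈ 1504.69 px.
Scaling 2675 → 339 is ×0.1267, so the height becomes 1504.69 × 0.1267 ≈ 190.69 px.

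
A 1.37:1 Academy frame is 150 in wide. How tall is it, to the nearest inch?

109 in

150 / 1.370 = 109.49.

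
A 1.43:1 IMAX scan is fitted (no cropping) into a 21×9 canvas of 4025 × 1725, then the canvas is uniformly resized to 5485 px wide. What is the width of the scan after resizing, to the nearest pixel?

3362 px

Fitted into 4025×1725, the scan spans the height; its width is 1725 × 1.430 ≈ 2466.75 px.
Scaling 4025 → 5485 is ×1.3627, so the width becomes 2466.75 × 1.3627 ≈ 3361.52 px.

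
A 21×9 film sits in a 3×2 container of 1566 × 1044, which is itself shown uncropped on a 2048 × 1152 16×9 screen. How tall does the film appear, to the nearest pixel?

741 px

21×9 in 1566×1044: fills the width, so the film is 1566.00 × 671.14.
The 3×2 canvas is height-limited in 2048×1152, giving 1728.00 × 1152.00; scale factor 1.1034.
So the film's height is 671.14 × 1.1034 ≈ 740.57.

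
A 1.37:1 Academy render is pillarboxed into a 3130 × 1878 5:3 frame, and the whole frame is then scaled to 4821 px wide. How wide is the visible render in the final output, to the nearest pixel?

3963 px

In the 3130×1878 frame the render fills the height: width = 1878 × 1.370 ≈ 2572.86 px.
The frame scales by 4821/3130 = 1.5403; 2572.86 × 1.5403 ≈ 3962.86 px.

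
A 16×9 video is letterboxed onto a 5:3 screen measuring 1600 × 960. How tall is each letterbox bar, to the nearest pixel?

30 px

16×9 is wider than 5:3, so it spans the full width.
That makes the image 900.00 px tall (1600 × 9/16).
960 − 900.00 = 60.00 px of bars (30.00 each).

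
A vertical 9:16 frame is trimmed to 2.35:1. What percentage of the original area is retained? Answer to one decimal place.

Going from vertical 9:16 to 2.35:1 means cutting height while keeping width.
(0.562)/(2.350) ≈ 0.239 of the area survives.

23.9%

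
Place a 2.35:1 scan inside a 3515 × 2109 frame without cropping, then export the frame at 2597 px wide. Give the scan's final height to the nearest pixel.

At 3515×2109 the scan is width-limited, so height = 3515 / 2.350 ≈ 1495.74 px.
Resizing to 2597 px wide multiplies everything by 0.7388: 1495.74 → 1105.11 px.

1105 px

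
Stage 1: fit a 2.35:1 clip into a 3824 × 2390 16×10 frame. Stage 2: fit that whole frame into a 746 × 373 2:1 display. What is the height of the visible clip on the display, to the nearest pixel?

254 px

First fit — 2.35:1 into 3824×2390 spans the width: 3824.00 × 1627.23.
Second fit — the 16×10 canvas into 746×373 spans the height: 596.80 × 373.00 (×0.1561 from 3824×2390).
The clip scales with it: height 1627.23 × 0.1561 ≈ 253.96.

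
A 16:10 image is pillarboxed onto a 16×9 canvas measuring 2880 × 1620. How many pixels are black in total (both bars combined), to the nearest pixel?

16:10 (1.600) < 16×9 (1.778), so the image fills the height.
That makes the image 2592.0000 px wide (1620 × 16/10).
Leftover width: 2880 − 2592.0000 = 288.0000 px.
Across the 1620-px span: 288.0000 × 1620 ≈ 466560 px.

466560 pixels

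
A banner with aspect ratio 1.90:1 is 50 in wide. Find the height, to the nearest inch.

26 in

At 1.90:1, 50 / 1.900 ≈ 26.32.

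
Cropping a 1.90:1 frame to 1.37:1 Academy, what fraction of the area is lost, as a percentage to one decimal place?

Going from 1.90:1 to 1.37:1 Academy means cutting width while keeping height.
Area ratio = (1.370)/(1.900) = 72.11%; the remaining 27.89% is cropped out.

27.9%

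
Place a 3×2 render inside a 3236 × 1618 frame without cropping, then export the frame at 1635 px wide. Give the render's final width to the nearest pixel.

1226 px

In the 3236×1618 frame the render fills the height: width = 1618 × 3/2 ≈ 2427.00 px.
The frame scales by 1635/3236 = 0.5053; 2427.00 × 0.5053 ≈ 1226.25 px.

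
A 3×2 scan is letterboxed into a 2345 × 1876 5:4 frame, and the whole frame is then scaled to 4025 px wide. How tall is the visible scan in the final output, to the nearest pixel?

At 2345×1876 the scan is width-limited, so height = 2345 × 2/3 ≈ 1563.33 px.
Scaling 2345 → 4025 is ×1.7164, so the height becomes 1563.33 × 1.7164 ≈ 2683.33 px.

2683 px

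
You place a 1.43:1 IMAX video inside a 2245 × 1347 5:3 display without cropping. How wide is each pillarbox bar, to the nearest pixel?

1.43:1 IMAX (1.430) < 5:3 (1.667), so the video fills the height.
The video is 1347 × 1.430 ≈ 1926.21 px wide.
Leftover width: 2245 − 1926.21 = 318.79 px → 159.40 each side.

159 px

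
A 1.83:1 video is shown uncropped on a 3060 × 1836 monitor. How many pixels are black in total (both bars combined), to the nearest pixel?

1.83:1 (1.830) > 5:3 (1.667), so the video fills the width.
That makes the image 1672.1311 px tall (3060 / 1.830).
Leftover height: 1836 − 1672.1311 = 163.8689 px.
Across the 3060-px span: 163.8689 × 3060 ≈ 501439 px.

501439 pixels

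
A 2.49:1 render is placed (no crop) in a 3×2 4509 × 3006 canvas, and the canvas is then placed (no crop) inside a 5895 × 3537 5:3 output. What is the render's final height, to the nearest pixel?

2.49:1 in 4509×3006: fills the width, so the render is 4509.00 × 1810.84.
The 3×2 canvas is height-limited in 5895×3537, giving 5305.50 × 3537.00; scale factor 1.1766.
So the render's height is 1810.84 × 1.1766 ≈ 2130.72.

2131 px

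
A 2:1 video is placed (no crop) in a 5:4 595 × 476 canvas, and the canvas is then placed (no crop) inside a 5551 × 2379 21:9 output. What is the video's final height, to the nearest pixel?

First fit — 2:1 into 595×476 spans the width: 595.00 × 297.50.
Second fit — the 5:4 canvas into 5551×2379 spans the height: 2973.75 × 2379.00 (×4.9979 from 595×476).
So the video's height is 297.50 × 4.9979 ≈ 1486.88.

1487 px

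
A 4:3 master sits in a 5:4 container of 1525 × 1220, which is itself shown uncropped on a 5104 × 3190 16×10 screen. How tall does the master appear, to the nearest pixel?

First fit — 4:3 into 1525×1220 spans the width: 1525.00 × 1143.75.
5:4 in 5104×3190: fills the height, so the intermediate becomes 3987.50 × 3190.00 — a scale of ×2.6148.
Applying the same ×2.6148: 1143.75 → 2990.62.

2991 px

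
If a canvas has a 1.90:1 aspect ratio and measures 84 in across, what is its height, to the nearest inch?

Height = 84 / 1.900 = 44.21.

44 in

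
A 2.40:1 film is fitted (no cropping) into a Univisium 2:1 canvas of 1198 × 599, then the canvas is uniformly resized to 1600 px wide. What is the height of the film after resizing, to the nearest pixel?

Fitted into 1198×599, the film spans the width; its height is 1198 / 2.400 ≈ 499.17 px.
Scaling 1198 → 1600 is ×1.3356, so the height becomes 499.17 × 1.3356 ≈ 666.67 px.

667 px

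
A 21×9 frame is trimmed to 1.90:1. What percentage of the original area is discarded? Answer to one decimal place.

18.6%

1.90:1 is narrower than 21×9, so the crop keeps the full height and trims the width.
Fraction kept = (1.900)/(2.333) ≈ 81.43%, so 18.57% is lost.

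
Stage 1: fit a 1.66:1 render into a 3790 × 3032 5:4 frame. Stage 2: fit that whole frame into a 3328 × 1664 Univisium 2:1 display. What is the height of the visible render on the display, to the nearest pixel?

1253 px

First fit — 1.66:1 into 3790×3032 spans the width: 3790.00 × 2283.13.
The 5:4 canvas is height-limited in 3328×1664, giving 2080.00 × 1664.00; scale factor 0.5488.
Applying the same ×0.5488: 2283.13 → 1253.01.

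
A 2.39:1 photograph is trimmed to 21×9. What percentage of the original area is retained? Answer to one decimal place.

97.6%

21×9 is narrower than 2.39:1, so the crop keeps the full height and trims the width.
Fraction kept = (2.333)/(2.390) ≈ 97.63%.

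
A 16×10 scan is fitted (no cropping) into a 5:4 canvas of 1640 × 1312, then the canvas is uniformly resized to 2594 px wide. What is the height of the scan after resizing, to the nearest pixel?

1621 px

At 1640×1312 the scan is width-limited, so height = 1640 × 10/16 ≈ 1025.00 px.
Resizing to 2594 px wide multiplies everything by 1.5817: 1025.00 → 1621.25 px.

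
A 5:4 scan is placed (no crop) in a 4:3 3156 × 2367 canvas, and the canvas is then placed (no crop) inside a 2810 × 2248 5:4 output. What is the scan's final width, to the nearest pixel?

2634 px

5:4 in 3156×2367: fills the height, so the scan is 2958.75 × 2367.00.
4:3 in 2810×2248: fills the width, so the intermediate becomes 2810.00 × 2107.50 — a scale of ×0.8904.
Applying the same ×0.8904: 2958.75 → 2634.38.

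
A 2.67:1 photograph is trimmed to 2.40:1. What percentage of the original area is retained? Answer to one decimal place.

2.40:1 is narrower than 2.67:1, so the crop keeps the full height and trims the width.
(2.400)/(2.670) ≈ 0.899 of the area survives.

89.9%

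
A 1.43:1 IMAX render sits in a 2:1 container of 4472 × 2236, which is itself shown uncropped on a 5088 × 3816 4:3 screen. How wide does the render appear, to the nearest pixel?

3638 px

Inside the 4472×2236 canvas the render is height-limited at 3197.48 × 2236.00.
The 2:1 canvas is width-limited in 5088×3816, giving 5088.00 × 2544.00; scale factor 1.1377.
Applying the same ×1.1377: 3197.48 → 3637.92.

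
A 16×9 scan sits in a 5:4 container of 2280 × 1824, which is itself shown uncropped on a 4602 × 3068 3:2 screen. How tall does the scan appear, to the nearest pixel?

2157 px

16×9 in 2280×1824: fills the width, so the scan is 2280.00 × 1282.50.
Second fit — the 5:4 canvas into 4602×3068 spans the height: 3835.00 × 3068.00 (×1.6820 from 2280×1824).
Applying the same ×1.6820: 1282.50 → 2157.19.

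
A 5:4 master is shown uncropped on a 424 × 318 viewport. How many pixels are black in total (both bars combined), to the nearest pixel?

8427 pixels

5:4 is narrower than 4×3, so it spans the full height.
Content width = 318 × 5/4 ≈ 397.5000 px.
Black = 424 − 397.5000 = 26.5000 px.
That's 26.5000 × 318 ≈ 8427 black pixels.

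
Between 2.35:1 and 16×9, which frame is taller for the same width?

16×9

2.35 and 16×9 = 1.778; 2.35 > 1.778. The smaller width-to-height ratio is the taller frame.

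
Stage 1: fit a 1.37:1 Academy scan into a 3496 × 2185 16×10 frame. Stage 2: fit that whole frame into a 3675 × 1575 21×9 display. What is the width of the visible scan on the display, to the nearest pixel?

2158 px

Inside the 3496×2185 canvas the scan is height-limited at 2993.45 × 2185.00.
The 16×10 canvas is height-limited in 3675×1575, giving 2520.00 × 1575.00; scale factor 0.7208.
So the scan's width is 2993.45 × 0.7208 ≈ 2157.75.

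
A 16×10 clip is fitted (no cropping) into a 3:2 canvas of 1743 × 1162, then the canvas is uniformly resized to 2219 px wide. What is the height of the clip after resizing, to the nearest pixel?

1387 px

At 1743×1162 the clip is width-limited, so height = 1743 × 10/16 ≈ 1089.38 px.
Resizing to 2219 px wide multiplies everything by 1.2731: 1089.38 → 1386.88 px.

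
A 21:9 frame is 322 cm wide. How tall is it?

322 × 9/21 = 138.

138 cm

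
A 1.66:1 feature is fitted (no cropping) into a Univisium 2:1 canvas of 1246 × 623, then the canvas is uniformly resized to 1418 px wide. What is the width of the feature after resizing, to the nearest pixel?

Fitted into 1246×623, the feature spans the height; its width is 623 × 1.660 ≈ 1034.18 px.
The frame scales by 1418/1246 = 1.1380; 1034.18 × 1.1380 ≈ 1176.94 px.

1177 px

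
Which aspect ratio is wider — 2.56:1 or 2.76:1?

2.76:1

2.56 and 2.76; 2.76 > 2.56.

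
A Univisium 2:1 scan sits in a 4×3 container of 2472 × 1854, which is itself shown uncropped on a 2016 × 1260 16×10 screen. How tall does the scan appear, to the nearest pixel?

840 px

Inside the 2472×1854 canvas the scan is width-limited at 2472.00 × 1236.00.
The 4×3 canvas is height-limited in 2016×1260, giving 1680.00 × 1260.00; scale factor 0.6796.
So the scan's height is 1236.00 × 0.6796 ≈ 840.00.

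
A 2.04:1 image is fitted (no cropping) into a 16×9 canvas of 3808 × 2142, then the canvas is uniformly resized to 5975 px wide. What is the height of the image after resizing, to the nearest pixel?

In the 3808×2142 frame the image fills the width: height = 3808 / 2.040 ≈ 1866.67 px.
The frame scales by 5975/3808 = 1.5691; 1866.67 × 1.5691 ≈ 2928.92 px.

2929 px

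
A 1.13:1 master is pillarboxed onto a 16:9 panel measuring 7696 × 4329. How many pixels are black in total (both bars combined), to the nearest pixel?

12139512 pixels

Since 1.130 < 1.778, the master is height-limited.
The master is 4329 × 1.130 ≈ 4891.7700 px wide.
Leftover width: 7696 − 4891.7700 = 2804.2300 px.
Across the 4329-px span: 2804.2300 × 4329 ≈ 12139512 px.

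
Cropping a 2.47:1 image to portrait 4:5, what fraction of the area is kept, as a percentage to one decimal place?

32.4%

The height stays; only width is cut (since portrait 4:5 is narrower than 2.47:1).
Area ratio = (0.800)/(2.470) = 32.39% retained.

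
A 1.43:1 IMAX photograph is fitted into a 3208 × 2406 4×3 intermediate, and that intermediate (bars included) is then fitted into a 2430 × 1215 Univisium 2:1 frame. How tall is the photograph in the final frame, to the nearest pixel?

1133 px

1.43:1 IMAX in 3208×2406: fills the width, so the photograph is 3208.00 × 2243.36.
Second fit — the 4×3 canvas into 2430×1215 spans the height: 1620.00 × 1215.00 (×0.5050 from 3208×2406).
So the photograph's height is 2243.36 × 0.5050 ≈ 1132.87.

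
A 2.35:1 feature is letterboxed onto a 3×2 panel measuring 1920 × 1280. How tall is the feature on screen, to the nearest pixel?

817 px

Since 2.350 > 1.500, the feature is width-limited.
Content height = 1920 / 2.350 ≈ 817.02 px.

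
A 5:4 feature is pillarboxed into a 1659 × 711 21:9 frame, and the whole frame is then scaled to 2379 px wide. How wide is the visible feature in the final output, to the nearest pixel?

1274 px

Fitted into 1659×711, the feature spans the height; its width is 711 × 5/4 ≈ 888.75 px.
Scaling 1659 → 2379 is ×1.4340, so the width becomes 888.75 × 1.4340 ≈ 1274.46 px.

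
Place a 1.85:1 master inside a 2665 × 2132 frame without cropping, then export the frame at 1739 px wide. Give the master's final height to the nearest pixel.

940 px

Fitted into 2665×2132, the master spans the width; its height is 2665 / 1.850 ≈ 1440.54 px.
The frame scales by 1739/2665 = 0.6525; 1440.54 × 0.6525 ≈ 940.00 px.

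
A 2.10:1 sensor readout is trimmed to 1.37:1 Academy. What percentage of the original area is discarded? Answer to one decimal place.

Going from 2.10:1 to 1.37:1 Academy means cutting width while keeping height.
Fraction kept = (1.370)/(2.100) ≈ 65.24%, so 34.76% is lost.

34.8%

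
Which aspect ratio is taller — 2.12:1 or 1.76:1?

2.12 and 1.76; 2.12 > 1.76. The smaller width-to-height ratio is the taller frame.

1.76:1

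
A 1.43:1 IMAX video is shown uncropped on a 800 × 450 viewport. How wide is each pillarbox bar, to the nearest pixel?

1.43:1 IMAX (1.430) < 16×9 (1.778), so the video fills the height.
The video is 450 × 1.430 ≈ 643.50 px wide.
800 − 643.50 = 156.50 px of bars (78.25 each).

78 px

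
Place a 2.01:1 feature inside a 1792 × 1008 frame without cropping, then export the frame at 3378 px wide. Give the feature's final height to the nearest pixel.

In the 1792×1008 frame the feature fills the width: height = 1792 / 2.010 ≈ 891.54 px.
The frame scales by 3378/1792 = 1.8850; 891.54 × 1.8850 ≈ 1680.60 px.

1681 px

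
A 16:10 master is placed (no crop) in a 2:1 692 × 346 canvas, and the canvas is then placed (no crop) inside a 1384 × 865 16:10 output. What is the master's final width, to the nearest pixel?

1107 px

First fit — 16:10 into 692×346 spans the height: 553.60 × 346.00.
The 2:1 canvas is width-limited in 1384×865, giving 1384.00 × 692.00; scale factor 2.0000.
The master scales with it: width 553.60 × 2.0000 ≈ 1107.20.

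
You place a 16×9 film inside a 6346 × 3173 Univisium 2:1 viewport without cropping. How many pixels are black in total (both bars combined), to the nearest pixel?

16×9 (1.778) < Univisium 2:1 (2.000), so the film fills the height.
The film is 3173 × 16/9 ≈ 5640.8889 px wide.
Leftover width: 6346 − 5640.8889 = 705.1111 px.
Bar area = 705.1111 × 3173 ≈ 2237318 px.

2237318 pixels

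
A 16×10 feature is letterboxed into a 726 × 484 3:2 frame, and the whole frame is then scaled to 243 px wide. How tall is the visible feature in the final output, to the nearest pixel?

In the 726×484 frame the feature fills the width: height = 726 × 10/16 ≈ 453.75 px.
The frame scales by 243/726 = 0.3347; 453.75 × 0.3347 ≈ 151.88 px.

152 px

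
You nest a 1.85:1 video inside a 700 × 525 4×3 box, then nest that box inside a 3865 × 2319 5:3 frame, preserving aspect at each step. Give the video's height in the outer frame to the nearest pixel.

1671 px

Inside the 700×525 canvas the video is width-limited at 700.00 × 378.38.
4×3 in 3865×2319: fills the height, so the intermediate becomes 3092.00 × 2319.00 — a scale of ×4.4171.
Applying the same ×4.4171: 378.38 → 1671.35.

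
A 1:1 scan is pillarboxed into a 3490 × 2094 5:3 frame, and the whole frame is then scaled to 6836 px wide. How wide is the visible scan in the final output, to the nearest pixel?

Fitted into 3490×2094, the scan spans the height; its width is 2094 × 1/1 ≈ 2094.00 px.
Resizing to 6836 px wide multiplies everything by 1.9587: 2094.00 → 4101.60 px.

4102 px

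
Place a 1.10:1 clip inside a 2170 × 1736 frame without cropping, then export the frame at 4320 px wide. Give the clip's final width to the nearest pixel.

3802 px

At 2170×1736 the clip is height-limited, so width = 1736 × 1.100 ≈ 1909.60 px.
Resizing to 4320 px wide multiplies everything by 1.9908: 1909.60 → 3801.60 px.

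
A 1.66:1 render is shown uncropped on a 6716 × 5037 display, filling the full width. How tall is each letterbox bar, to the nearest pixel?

Content height = 6716 / 1.660 ≈ 4045.78 px.
Leftover height: 5037 − 4045.78 = 991.22 px → 495.61 each side.

496 px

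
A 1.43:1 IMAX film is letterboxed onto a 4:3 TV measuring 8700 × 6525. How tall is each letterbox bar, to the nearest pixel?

221 px

Since 1.430 > 1.333, the film is width-limited.
The film is 8700 / 1.430 ≈ 6083.92 px tall.
Leftover height: 6525 − 6083.92 = 441.08 px → 220.54 each side.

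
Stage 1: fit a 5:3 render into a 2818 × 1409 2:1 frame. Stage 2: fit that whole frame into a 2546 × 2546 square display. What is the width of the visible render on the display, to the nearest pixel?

2122 px

First fit — 5:3 into 2818×1409 spans the height: 2348.33 × 1409.00.
Second fit — the 2:1 canvas into 2546×2546 spans the width: 2546.00 × 1273.00 (×0.9035 from 2818×1409).
Applying the same ×0.9035: 2348.33 → 2121.67.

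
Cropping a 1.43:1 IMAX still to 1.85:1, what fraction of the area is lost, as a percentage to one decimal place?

22.7%

Going from 1.43:1 IMAX to 1.85:1 means cutting height while keeping width.
Area ratio = (1.430)/(1.850) = 77.30%; the remaining 22.70% is cropped out.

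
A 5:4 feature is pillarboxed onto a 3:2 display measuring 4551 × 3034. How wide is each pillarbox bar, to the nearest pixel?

379 px

5:4 is narrower than 3:2, so it spans the full height.
That makes the image 3792.50 px wide (3034 × 5/4).
Black = 4551 − 3792.50 = 758.50 px, or 379.25 per bar.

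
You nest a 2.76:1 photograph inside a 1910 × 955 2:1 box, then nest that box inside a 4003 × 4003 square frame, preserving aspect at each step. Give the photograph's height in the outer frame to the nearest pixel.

2.76:1 in 1910×955: fills the width, so the photograph is 1910.00 × 692.03.
The 2:1 canvas is width-limited in 4003×4003, giving 4003.00 × 2001.50; scale factor 2.0958.
Applying the same ×2.0958: 692.03 → 1450.36.

1450 px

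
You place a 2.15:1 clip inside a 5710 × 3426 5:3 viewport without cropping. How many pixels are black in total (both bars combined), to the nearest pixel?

4397762 pixels

2.15:1 (2.150) > 5:3 (1.667), so the clip fills the width.
The clip is 5710 / 2.150 ≈ 2655.8140 px tall.
Black = 3426 − 2655.8140 = 770.1860 px.
Bar area = 770.1860 × 5710 ≈ 4397762 px.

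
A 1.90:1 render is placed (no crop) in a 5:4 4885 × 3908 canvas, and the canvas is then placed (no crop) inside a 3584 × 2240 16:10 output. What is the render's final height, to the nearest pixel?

1474 px

Inside the 4885×3908 canvas the render is width-limited at 4885.00 × 2571.05.
Second fit — the 5:4 canvas into 3584×2240 spans the height: 2800.00 × 2240.00 (×0.5732 from 4885×3908).
So the render's height is 2571.05 × 0.5732 ≈ 1473.68.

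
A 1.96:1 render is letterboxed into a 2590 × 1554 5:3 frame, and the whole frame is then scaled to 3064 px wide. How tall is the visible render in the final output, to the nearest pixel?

1563 px

At 2590×1554 the render is width-limited, so height = 2590 / 1.960 ≈ 1321.43 px.
The frame scales by 3064/2590 = 1.1830; 1321.43 × 1.1830 ≈ 1563.27 px.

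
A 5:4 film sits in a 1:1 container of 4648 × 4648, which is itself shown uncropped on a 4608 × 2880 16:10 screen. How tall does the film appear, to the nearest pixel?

5:4 in 4648×4648: fills the width, so the film is 4648.00 × 3718.40.
The 1:1 canvas is height-limited in 4608×2880, giving 2880.00 × 2880.00; scale factor 0.6196.
Applying the same ×0.6196: 3718.40 → 2304.00.

2304 px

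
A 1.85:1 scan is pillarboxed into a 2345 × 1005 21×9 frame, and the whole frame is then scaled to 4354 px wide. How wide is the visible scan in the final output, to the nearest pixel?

In the 2345×1005 frame the scan fills the height: width = 1005 × 1.850 ≈ 1859.25 px.
Resizing to 4354 px wide multiplies everything by 1.8567: 1859.25 → 3452.10 px.

3452 px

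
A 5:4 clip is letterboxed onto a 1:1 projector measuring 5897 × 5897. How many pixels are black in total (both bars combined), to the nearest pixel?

6954922 pixels

5:4 is wider than 1:1, so it spans the full width.
That makes the image 4717.6000 px tall (5897 × 4/5).
Black = 5897 − 4717.6000 = 1179.4000 px.
Bar area = 1179.4000 × 5897 ≈ 6954922 px.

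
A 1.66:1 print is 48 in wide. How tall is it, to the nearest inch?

29 in

Height = 48 / 1.660 = 28.92.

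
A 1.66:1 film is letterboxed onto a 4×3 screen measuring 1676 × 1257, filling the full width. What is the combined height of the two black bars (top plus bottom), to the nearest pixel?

247 px

The film is 1676 / 1.660 ≈ 1009.64 px tall.
Black = 1257 − 1009.64 = 247.36 px.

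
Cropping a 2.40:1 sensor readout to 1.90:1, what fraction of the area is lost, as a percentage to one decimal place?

20.8%

Going from 2.40:1 to 1.90:1 means cutting width while keeping height.
(1.900)/(2.400) ≈ 0.792 of the area survives, leaving 20.83% discarded.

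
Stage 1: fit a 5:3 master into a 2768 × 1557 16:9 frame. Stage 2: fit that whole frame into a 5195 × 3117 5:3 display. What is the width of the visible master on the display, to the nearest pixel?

First fit — 5:3 into 2768×1557 spans the height: 2595.00 × 1557.00.
16:9 in 5195×3117: fills the width, so the intermediate becomes 5195.00 × 2922.19 — a scale of ×1.8768.
So the master's width is 2595.00 × 1.8768 ≈ 4870.31.

4870 px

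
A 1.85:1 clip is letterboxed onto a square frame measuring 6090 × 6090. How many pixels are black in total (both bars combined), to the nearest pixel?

17040478 pixels

1.85:1 (1.850) > square (1.000), so the clip fills the width.
That makes the image 3291.8919 px tall (6090 / 1.850).
6090 − 3291.8919 = 2798.1081 px of bars.
That's 2798.1081 × 6090 ≈ 17040478 black pixels.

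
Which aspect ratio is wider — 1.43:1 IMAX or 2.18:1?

2.18:1

1.43 and 2.18; 2.18 > 1.43.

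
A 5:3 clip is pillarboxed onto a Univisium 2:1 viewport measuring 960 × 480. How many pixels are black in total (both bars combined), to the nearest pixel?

5:3 (1.667) < Univisium 2:1 (2.000), so the clip fills the height.
The clip is 480 × 5/3 ≈ 800.0000 px wide.
960 − 800.0000 = 160.0000 px of bars.
Bar area = 160.0000 × 480 ≈ 76800 px.

76800 pixels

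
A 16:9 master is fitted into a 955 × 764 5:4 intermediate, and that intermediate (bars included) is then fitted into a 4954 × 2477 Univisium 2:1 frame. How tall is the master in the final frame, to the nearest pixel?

1742 px

16:9 in 955×764: fills the width, so the master is 955.00 × 537.19.
The 5:4 canvas is height-limited in 4954×2477, giving 3096.25 × 2477.00; scale factor 3.2421.
So the master's height is 537.19 × 3.2421 ≈ 1741.64.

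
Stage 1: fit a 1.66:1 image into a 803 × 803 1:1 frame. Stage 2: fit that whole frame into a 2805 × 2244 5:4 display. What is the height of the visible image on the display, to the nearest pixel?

1.66:1 in 803×803: fills the width, so the image is 803.00 × 483.73.
The 1:1 canvas is height-limited in 2805×2244, giving 2244.00 × 2244.00; scale factor 2.7945.
So the image's height is 483.73 × 2.7945 ≈ 1351.81.

1352 px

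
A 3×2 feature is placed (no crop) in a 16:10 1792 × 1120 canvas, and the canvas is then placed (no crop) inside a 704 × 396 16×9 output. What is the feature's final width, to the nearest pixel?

594 px

First fit — 3×2 into 1792×1120 spans the height: 1680.00 × 1120.00.
16:10 in 704×396: fills the height, so the intermediate becomes 633.60 × 396.00 — a scale of ×0.3536.
The feature scales with it: width 1680.00 × 0.3536 ≈ 594.00.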